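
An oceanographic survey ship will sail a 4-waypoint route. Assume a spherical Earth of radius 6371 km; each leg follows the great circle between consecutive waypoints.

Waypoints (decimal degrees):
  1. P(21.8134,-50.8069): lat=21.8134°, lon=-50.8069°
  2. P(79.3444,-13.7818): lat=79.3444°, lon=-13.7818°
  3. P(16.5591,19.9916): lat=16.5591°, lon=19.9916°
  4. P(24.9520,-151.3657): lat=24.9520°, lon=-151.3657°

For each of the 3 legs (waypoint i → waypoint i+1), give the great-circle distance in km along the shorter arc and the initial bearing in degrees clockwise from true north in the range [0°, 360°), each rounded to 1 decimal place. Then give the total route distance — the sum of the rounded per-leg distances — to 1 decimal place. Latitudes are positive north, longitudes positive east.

Leg 1: φ1=0.3807157, φ2=1.3848210, Δφ=1.0041054, Δλ=0.6462099 rad; a=sin²(Δφ/2)+cosφ1·cosφ2·sin²(Δλ/2)=0.2488847190; c=2·atan2(√a, √(1-a))=1.044619999; dist=6371·c=6655.274 ≈ 6655.3 km; running total=6655.3 km
Leg 1 bearing: y=sinΔλ·cosφ2=0.11134335, x=cosφ1·sinφ2-sinφ1·cosφ2·cosΔλ=0.85753549; θ=atan2(y, x)=7.3980° ≈ 7.4°
Leg 2: φ1=1.3848210, φ2=0.2890108, Δφ=-1.0958102, Δλ=0.5894570 rad; a=sin²(Δφ/2)+cosφ1·cosφ2·sin²(Δλ/2)=0.2862919214; c=2·atan2(√a, √(1-a))=1.129163547; dist=6371·c=7193.901 ≈ 7193.9 km; running total=13849.2 km
Leg 2 bearing: y=sinΔλ·cosφ2=0.53285411, x=cosφ1·sinφ2-sinφ1·cosφ2·cosΔλ=-0.73033001; θ=atan2(y, x)=143.8852° ≈ 143.9°
Leg 3: φ1=0.2890108, φ2=0.4354946, Δφ=0.1464837, Δλ=-2.9907491 rad; a=sin²(Δφ/2)+cosφ1·cosφ2·sin²(Δλ/2)=0.8694794405; c=2·atan2(√a, √(1-a))=2.402320114; dist=6371·c=15305.181 ≈ 15305.2 km; running total=29154.4 km
Leg 3 bearing: y=sinΔλ·cosφ2=-0.13624600, x=cosφ1·sinφ2-sinφ1·cosφ2·cosΔλ=0.65983089; θ=atan2(y, x)=-11.6668° <0 so +360° → 348.3332° ≈ 348.3°

Leg 1: dist=6655.3 km, bearing=7.4°
Leg 2: dist=7193.9 km, bearing=143.9°
Leg 3: dist=15305.2 km, bearing=348.3°
Total: 29154.4 km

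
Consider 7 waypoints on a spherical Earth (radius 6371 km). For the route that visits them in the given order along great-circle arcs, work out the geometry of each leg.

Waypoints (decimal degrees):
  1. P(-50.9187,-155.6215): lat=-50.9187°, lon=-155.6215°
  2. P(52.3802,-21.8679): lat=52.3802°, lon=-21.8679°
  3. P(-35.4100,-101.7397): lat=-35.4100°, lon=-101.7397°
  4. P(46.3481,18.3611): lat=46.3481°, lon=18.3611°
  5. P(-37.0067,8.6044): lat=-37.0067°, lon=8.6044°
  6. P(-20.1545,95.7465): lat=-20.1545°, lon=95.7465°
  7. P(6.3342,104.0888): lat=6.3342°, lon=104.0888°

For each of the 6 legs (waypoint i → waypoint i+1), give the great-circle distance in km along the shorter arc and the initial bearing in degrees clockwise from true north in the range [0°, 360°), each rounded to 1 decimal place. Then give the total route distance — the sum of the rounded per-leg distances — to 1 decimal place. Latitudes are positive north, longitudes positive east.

Leg 1: dist=16875.0 km, bearing=68.7°
Leg 2: dist=12432.2 km, bearing=239.8°
Leg 3: dist=14960.0 km, bearing=56.9°
Leg 4: dist=9319.7 km, bearing=187.8°
Leg 5: dist=8432.1 km, bearing=104.8°
Leg 6: dist=3083.4 km, bearing=18.1°
Total: 65102.4 km

Leg 1: φ1=-0.8886990, φ2=0.9142070, Δφ=1.8029059, Δλ=2.3344407 rad; a=sin²(Δφ/2)+cosφ1·cosφ2·sin²(Δλ/2)=0.9404898239; c=2·atan2(√a, √(1-a))=2.648725016; dist=6371·c=16875.027 ≈ 16875.0 km; running total=16875.0 km
Leg 1 bearing: y=sinΔλ·cosφ2=0.44091811, x=cosφ1·sinφ2-sinφ1·cosφ2·cosΔλ=0.17165687; θ=atan2(y, x)=68.7282° ≈ 68.7°
Leg 2: φ1=0.9142070, φ2=-0.6180211, Δφ=-1.5322280, Δλ=-1.3940259 rad; a=sin²(Δφ/2)+cosφ1·cosφ2·sin²(Δλ/2)=0.6857308129; c=2·atan2(√a, √(1-a))=1.951379120; dist=6371·c=12432.236 ≈ 12432.2 km; running total=29307.2 km
Leg 2 bearing: y=sinΔλ·cosφ2=-0.80232591, x=cosφ1·sinφ2-sinφ1·cosφ2·cosΔλ=-0.46721450; θ=atan2(y, x)=-120.2133° <0 so +360° → 239.7867° ≈ 239.8°
Leg 3: φ1=-0.6180211, φ2=0.8089269, Δφ=1.4269480, Δλ=2.0961544 rad; a=sin²(Δφ/2)+cosφ1·cosφ2·sin²(Δλ/2)=0.8506965561; c=2·atan2(√a, √(1-a))=2.348146441; dist=6371·c=14960.041 ≈ 14960.0 km; running total=44267.2 km
Leg 3 bearing: y=sinΔλ·cosφ2=0.59718777, x=cosφ1·sinφ2-sinφ1·cosφ2·cosΔλ=0.38912013; θ=atan2(y, x)=56.9122° ≈ 56.9°
Leg 4: φ1=0.8089269, φ2=-0.6458888, Δφ=-1.4548157, Δλ=-0.1702865 rad; a=sin²(Δφ/2)+cosφ1·cosφ2·sin²(Δλ/2)=0.4461260371; c=2·atan2(√a, √(1-a))=1.462838819; dist=6371·c=9319.746 ≈ 9319.7 km; running total=53586.9 km
Leg 4 bearing: y=sinΔλ·cosφ2=-0.13532864, x=cosφ1·sinφ2-sinφ1·cosφ2·cosΔλ=-0.98492464; θ=atan2(y, x)=-172.1765° <0 so +360° → 187.8235° ≈ 187.8°
Leg 5: φ1=-0.6458888, φ2=-0.3517624, Δφ=0.2941264, Δλ=1.5209166 rad; a=sin²(Δφ/2)+cosφ1·cosφ2·sin²(Δλ/2)=0.3776165398; c=2·atan2(√a, √(1-a))=1.323517033; dist=6371·c=8432.127 ≈ 8432.1 km; running total=62019.0 km
Leg 5 bearing: y=sinΔλ·cosφ2=0.93759936, x=cosφ1·sinφ2-sinφ1·cosφ2·cosΔλ=-0.24697490; θ=atan2(y, x)=104.7572° ≈ 104.8°
Leg 6: φ1=-0.3517624, φ2=0.1105526, Δφ=0.4623150, Δλ=0.1456006 rad; a=sin²(Δφ/2)+cosφ1·cosφ2·sin²(Δλ/2)=0.0574250806; c=2·atan2(√a, √(1-a))=0.483980392; dist=6371·c=3083.439 ≈ 3083.4 km; running total=65102.4 km
Leg 6 bearing: y=sinΔλ·cosφ2=0.14420099, x=cosφ1·sinφ2-sinφ1·cosφ2·cosΔλ=0.44239783; θ=atan2(y, x)=18.0535° ≈ 18.1°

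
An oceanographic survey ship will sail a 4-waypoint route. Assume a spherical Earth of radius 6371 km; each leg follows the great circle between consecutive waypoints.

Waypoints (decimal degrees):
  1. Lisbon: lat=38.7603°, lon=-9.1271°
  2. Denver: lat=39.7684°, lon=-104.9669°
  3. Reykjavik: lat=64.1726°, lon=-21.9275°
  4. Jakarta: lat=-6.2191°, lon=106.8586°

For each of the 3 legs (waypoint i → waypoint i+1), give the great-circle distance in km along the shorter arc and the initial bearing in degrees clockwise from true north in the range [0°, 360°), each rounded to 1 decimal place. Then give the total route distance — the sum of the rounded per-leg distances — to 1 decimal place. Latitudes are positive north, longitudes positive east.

Leg 1: dist=7800.7 km, bearing=305.6°
Leg 2: dist=5776.4 km, bearing=33.3°
Leg 3: dist=12414.0 km, bearing=56.5°
Total: 25991.1 km

Leg 1: φ1=0.6764949, φ2=0.6940895, Δφ=0.0175947, Δλ=-1.6727201 rad; a=sin²(Δφ/2)+cosφ1·cosφ2·sin²(Δλ/2)=0.3302496655; c=2·atan2(√a, √(1-a))=1.224410341; dist=6371·c=7800.718 ≈ 7800.7 km; running total=7800.7 km
Leg 1 bearing: y=sinΔλ·cosφ2=-0.76464743, x=cosφ1·sinφ2-sinφ1·cosφ2·cosΔλ=0.54777149; θ=atan2(y, x)=-54.3833° <0 so +360° → 305.6167° ≈ 305.6°
Leg 2: φ1=0.6940895, φ2=1.1200232, Δφ=0.4259336, Δλ=1.4493109 rad; a=sin²(Δφ/2)+cosφ1·cosφ2·sin²(Δλ/2)=0.1918153743; c=2·atan2(√a, √(1-a))=0.906672715; dist=6371·c=5776.412 ≈ 5776.4 km; running total=13577.1 km
Leg 2 bearing: y=sinΔλ·cosφ2=0.43245065, x=cosφ1·sinφ2-sinφ1·cosφ2·cosΔλ=0.65808463; θ=atan2(y, x)=33.3103° ≈ 33.3°
Leg 3: φ1=1.1200232, φ2=-0.1085438, Δφ=-1.2285669, Δλ=2.2477415 rad; a=sin²(Δφ/2)+cosφ1·cosφ2·sin²(Δλ/2)=0.6844042135; c=2·atan2(√a, √(1-a))=1.948523078; dist=6371·c=12414.041 ≈ 12414.0 km; running total=25991.1 km
Leg 3 bearing: y=sinΔλ·cosφ2=0.77490259, x=cosφ1·sinφ2-sinφ1·cosφ2·cosΔλ=0.51332867; θ=atan2(y, x)=56.4778° ≈ 56.5°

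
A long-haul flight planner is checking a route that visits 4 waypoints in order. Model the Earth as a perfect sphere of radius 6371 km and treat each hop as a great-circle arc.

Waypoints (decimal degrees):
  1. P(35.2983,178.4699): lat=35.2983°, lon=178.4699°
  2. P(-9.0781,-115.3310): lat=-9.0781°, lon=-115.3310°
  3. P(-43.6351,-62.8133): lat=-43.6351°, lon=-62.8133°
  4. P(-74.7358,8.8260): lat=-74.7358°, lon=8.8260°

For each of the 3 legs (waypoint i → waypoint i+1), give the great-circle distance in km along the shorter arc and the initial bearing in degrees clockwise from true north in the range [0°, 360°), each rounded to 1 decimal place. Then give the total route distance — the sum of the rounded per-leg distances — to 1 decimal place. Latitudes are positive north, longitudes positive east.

Leg 1: φ1=0.6160716, φ2=-0.1584427, Δφ=-0.7745143, Δλ=-5.1277931 rad; a=sin²(Δφ/2)+cosφ1·cosφ2·sin²(Δλ/2)=0.3829646908; c=2·atan2(√a, √(1-a))=1.334533807; dist=6371·c=8502.315 ≈ 8502.3 km; running total=8502.3 km
Leg 1 bearing: y=sinΔλ·cosφ2=0.90349279, x=cosφ1·sinφ2-sinφ1·cosφ2·cosΔλ=-0.35904278; θ=atan2(y, x)=111.6726° ≈ 111.7°
Leg 2: φ1=-0.1584427, φ2=-0.7615762, Δφ=-0.6031334, Δλ=0.9166068 rad; a=sin²(Δφ/2)+cosφ1·cosφ2·sin²(Δλ/2)=0.2281123569; c=2·atan2(√a, √(1-a))=0.995867232; dist=6371·c=6344.670 ≈ 6344.7 km; running total=14847.0 km
Leg 2 bearing: y=sinΔλ·cosφ2=0.57432497, x=cosφ1·sinφ2-sinφ1·cosφ2·cosΔλ=-0.61193077; θ=atan2(y, x)=136.8157° ≈ 136.8°
Leg 3: φ1=-0.7615762, φ2=-1.3043858, Δφ=-0.5428096, Δλ=1.2503417 rad; a=sin²(Δφ/2)+cosφ1·cosφ2·sin²(Δλ/2)=0.1371303234; c=2·atan2(√a, √(1-a))=0.758687852; dist=6371·c=4833.600 ≈ 4833.6 km; running total=19680.6 km
Leg 3 bearing: y=sinΔλ·cosφ2=0.24986783, x=cosφ1·sinφ2-sinφ1·cosφ2·cosΔλ=-0.64099022; θ=atan2(y, x)=158.7034° ≈ 158.7°

Leg 1: dist=8502.3 km, bearing=111.7°
Leg 2: dist=6344.7 km, bearing=136.8°
Leg 3: dist=4833.6 km, bearing=158.7°
Total: 19680.6 km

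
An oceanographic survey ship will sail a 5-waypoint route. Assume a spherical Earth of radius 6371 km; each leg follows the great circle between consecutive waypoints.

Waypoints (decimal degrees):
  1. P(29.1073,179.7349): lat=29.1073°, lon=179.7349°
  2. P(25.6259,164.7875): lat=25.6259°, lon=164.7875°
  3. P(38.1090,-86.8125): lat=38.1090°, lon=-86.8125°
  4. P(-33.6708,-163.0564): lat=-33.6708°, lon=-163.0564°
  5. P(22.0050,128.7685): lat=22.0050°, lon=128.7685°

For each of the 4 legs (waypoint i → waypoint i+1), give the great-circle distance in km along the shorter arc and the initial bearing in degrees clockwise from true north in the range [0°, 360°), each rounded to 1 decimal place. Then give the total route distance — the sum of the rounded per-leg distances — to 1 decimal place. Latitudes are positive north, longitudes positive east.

Leg 1: dist=1524.7 km, bearing=258.8°
Leg 2: dist=9733.6 km, bearing=48.4°
Leg 3: dist=11202.4 km, bearing=235.4°
Leg 4: dist=9502.9 km, bearing=300.3°
Total: 31963.6 km

Leg 1: φ1=0.5080182, φ2=0.4472563, Δφ=-0.0607619, Δλ=-0.2608813 rad; a=sin²(Δφ/2)+cosφ1·cosφ2·sin²(Δλ/2)=0.0142505874; c=2·atan2(√a, √(1-a))=0.239322375; dist=6371·c=1524.723 ≈ 1524.7 km; running total=1524.7 km
Leg 1 bearing: y=sinΔλ·cosφ2=-0.23256122, x=cosφ1·sinφ2-sinφ1·cosφ2·cosΔλ=-0.04588367; θ=atan2(y, x)=-101.1610° <0 so +360° → 258.8390° ≈ 258.8°
Leg 2: φ1=0.4472563, φ2=0.6651275, Δφ=0.2178712, Δλ=-4.3912484 rad; a=sin²(Δφ/2)+cosφ1·cosφ2·sin²(Δλ/2)=0.4785087176; c=2·atan2(√a, √(1-a))=1.527800516; dist=6371·c=9733.617 ≈ 9733.6 km; running total=11258.3 km
Leg 2 bearing: y=sinΔλ·cosφ2=0.74661179, x=cosφ1·sinφ2-sinφ1·cosφ2·cosΔλ=0.66386997; θ=atan2(y, x)=48.3572° ≈ 48.4°
Leg 3: φ1=0.6651275, φ2=-0.5876663, Δφ=-1.2527938, Δλ=-1.3307071 rad; a=sin²(Δφ/2)+cosφ1·cosφ2·sin²(Δλ/2)=0.5932264397; c=2·atan2(√a, √(1-a))=1.758346794; dist=6371·c=11202.427 ≈ 11202.4 km; running total=22460.7 km
Leg 3 bearing: y=sinΔλ·cosφ2=-0.80836553, x=cosφ1·sinφ2-sinφ1·cosφ2·cosΔλ=-0.55837307; θ=atan2(y, x)=-124.6345° <0 so +360° → 235.3655° ≈ 235.4°
Leg 4: φ1=-0.5876663, φ2=0.3840597, Δφ=0.9717260, Δλ=5.0933053 rad; a=sin²(Δφ/2)+cosφ1·cosφ2·sin²(Δλ/2)=0.4604360914; c=2·atan2(√a, √(1-a))=1.491585703; dist=6371·c=9502.893 ≈ 9502.9 km; running total=31963.6 km
Leg 4 bearing: y=sinΔλ·cosφ2=-0.86069700, x=cosφ1·sinφ2-sinφ1·cosφ2·cosΔλ=0.50293088; θ=atan2(y, x)=-59.7010° <0 so +360° → 300.2990° ≈ 300.3°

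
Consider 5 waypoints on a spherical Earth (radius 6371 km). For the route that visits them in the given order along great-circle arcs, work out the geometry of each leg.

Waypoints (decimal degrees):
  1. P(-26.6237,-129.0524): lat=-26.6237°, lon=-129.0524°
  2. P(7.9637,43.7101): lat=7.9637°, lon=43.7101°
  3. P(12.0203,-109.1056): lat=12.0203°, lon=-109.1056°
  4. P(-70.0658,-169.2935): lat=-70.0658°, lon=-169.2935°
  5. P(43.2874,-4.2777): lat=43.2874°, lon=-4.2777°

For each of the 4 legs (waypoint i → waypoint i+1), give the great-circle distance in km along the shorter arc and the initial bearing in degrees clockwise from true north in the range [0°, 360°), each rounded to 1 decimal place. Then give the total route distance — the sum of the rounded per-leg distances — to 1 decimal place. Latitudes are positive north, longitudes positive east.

Leg 1: dist=17804.0 km, bearing=158.5°
Leg 2: dist=16277.5 km, bearing=306.2°
Leg 3: dist=10198.7 km, bearing=197.2°
Leg 4: dist=16920.3 km, bearing=156.2°
Total: 61200.5 km

Leg 1: φ1=-0.4646712, φ2=0.1389928, Δφ=0.6036640, Δλ=3.0152744 rad; a=sin²(Δφ/2)+cosφ1·cosφ2·sin²(Δλ/2)=0.9701899168; c=2·atan2(√a, √(1-a))=2.794541657; dist=6371·c=17804.025 ≈ 17804.0 km; running total=17804.0 km
Leg 1 bearing: y=sinΔλ·cosφ2=0.12476757, x=cosφ1·sinφ2-sinφ1·cosφ2·cosΔλ=-0.31641558; θ=atan2(y, x)=158.4799° ≈ 158.5°
Leg 2: φ1=0.1389928, φ2=0.2097938, Δφ=0.0708010, Δλ=-2.6671371 rad; a=sin²(Δφ/2)+cosφ1·cosφ2·sin²(Δλ/2)=0.9163967552; c=2·atan2(√a, √(1-a))=2.554931251; dist=6371·c=16277.467 ≈ 16277.5 km; running total=34081.5 km
Leg 2 bearing: y=sinΔλ·cosφ2=-0.44683715, x=cosφ1·sinφ2-sinφ1·cosφ2·cosΔλ=0.32678973; θ=atan2(y, x)=-53.8205° <0 so +360° → 306.1795° ≈ 306.2°
Leg 3: φ1=0.2097938, φ2=-1.2228789, Δφ=-1.4326727, Δλ=-1.0504770 rad; a=sin²(Δφ/2)+cosφ1·cosφ2·sin²(Δλ/2)=0.5149978760; c=2·atan2(√a, √(1-a))=1.600796579; dist=6371·c=10198.675 ≈ 10198.7 km; running total=44280.2 km
Leg 3 bearing: y=sinΔλ·cosφ2=-0.29582081, x=cosφ1·sinφ2-sinφ1·cosφ2·cosΔλ=-0.95477238; θ=atan2(y, x)=-162.7852° <0 so +360° → 197.2148° ≈ 197.2°
Leg 4: φ1=-1.2228789, φ2=0.7555077, Δφ=1.9783866, Δλ=2.8800690 rad; a=sin²(Δφ/2)+cosφ1·cosφ2·sin²(Δλ/2)=0.9421584741; c=2·atan2(√a, √(1-a))=2.655825313; dist=6371·c=16920.263 ≈ 16920.3 km; running total=61200.5 km
Leg 4 bearing: y=sinΔλ·cosφ2=0.18820658, x=cosφ1·sinφ2-sinφ1·cosφ2·cosΔλ=-0.42727253; θ=atan2(y, x)=156.2273° ≈ 156.2°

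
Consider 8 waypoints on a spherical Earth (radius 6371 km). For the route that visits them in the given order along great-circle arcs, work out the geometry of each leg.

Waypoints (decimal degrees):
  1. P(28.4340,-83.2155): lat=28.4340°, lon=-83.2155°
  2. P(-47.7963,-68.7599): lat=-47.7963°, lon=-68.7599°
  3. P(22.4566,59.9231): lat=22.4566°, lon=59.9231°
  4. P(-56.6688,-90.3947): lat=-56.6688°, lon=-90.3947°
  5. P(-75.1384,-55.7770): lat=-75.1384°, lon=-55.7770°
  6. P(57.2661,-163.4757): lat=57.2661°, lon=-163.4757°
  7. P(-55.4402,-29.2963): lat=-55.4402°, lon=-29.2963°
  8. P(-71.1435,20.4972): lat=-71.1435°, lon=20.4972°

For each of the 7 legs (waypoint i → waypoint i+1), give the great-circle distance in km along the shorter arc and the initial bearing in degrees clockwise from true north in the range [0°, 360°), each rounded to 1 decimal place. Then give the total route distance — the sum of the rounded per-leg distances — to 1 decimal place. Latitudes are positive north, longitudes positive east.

Leg 1: dist=8598.8 km, bearing=170.1°
Leg 2: dist=14693.6 km, bearing=103.4°
Leg 3: dist=15510.9 km, bearing=204.8°
Leg 4: dist=2507.5 km, bearing=157.7°
Leg 5: dist=16544.0 km, bearing=276.3°
Leg 6: dist=17238.4 km, bearing=105.5°
Leg 7: dist=2907.1 km, bearing=145.9°
Total: 78000.3 km

Leg 1: φ1=0.4962669, φ2=-0.8342028, Δφ=-1.3304697, Δλ=0.2522978 rad; a=sin²(Δφ/2)+cosφ1·cosφ2·sin²(Δλ/2)=0.3903409291; c=2·atan2(√a, √(1-a))=1.349680785; dist=6371·c=8598.816 ≈ 8598.8 km; running total=8598.8 km
Leg 1 bearing: y=sinΔλ·cosφ2=0.16769334, x=cosφ1·sinφ2-sinφ1·cosφ2·cosΔλ=-0.96113396; θ=atan2(y, x)=170.1030° ≈ 170.1°
Leg 2: φ1=-0.8342028, φ2=0.3919416, Δφ=1.2261444, Δλ=2.2459420 rad; a=sin²(Δφ/2)+cosφ1·cosφ2·sin²(Δλ/2)=0.8354913613; c=2·atan2(√a, √(1-a))=2.306329686; dist=6371·c=14693.626 ≈ 14693.6 km; running total=23292.4 km
Leg 2 bearing: y=sinΔλ·cosφ2=0.72142111, x=cosφ1·sinφ2-sinφ1·cosφ2·cosΔλ=-0.17127103; θ=atan2(y, x)=103.3552° ≈ 103.4°
Leg 3: φ1=0.3919416, φ2=-0.9890571, Δφ=-1.3809988, Δλ=-2.6235405 rad; a=sin²(Δφ/2)+cosφ1·cosφ2·sin²(Δλ/2)=0.8801643593; c=2·atan2(√a, √(1-a))=2.434615372; dist=6371·c=15510.935 ≈ 15510.9 km; running total=38803.3 km
Leg 3 bearing: y=sinΔλ·cosφ2=-0.27209528, x=cosφ1·sinφ2-sinφ1·cosφ2·cosΔλ=-0.58980030; θ=atan2(y, x)=-155.2345° <0 so +360° → 204.7655° ≈ 204.8°
Leg 4: φ1=-0.9890571, φ2=-1.3114125, Δφ=-0.3223553, Δλ=0.6041928 rad; a=sin²(Δφ/2)+cosφ1·cosφ2·sin²(Δλ/2)=0.0382293747; c=2·atan2(√a, √(1-a))=0.393582114; dist=6371·c=2507.512 ≈ 2507.5 km; running total=41310.8 km
Leg 4 bearing: y=sinΔλ·cosφ2=0.14570865, x=cosφ1·sinφ2-sinφ1·cosφ2·cosΔλ=-0.35474011; θ=atan2(y, x)=157.6697° ≈ 157.7°
Leg 5: φ1=-1.3114125, φ2=0.9994820, Δφ=2.3108945, Δλ=-1.8796969 rad; a=sin²(Δφ/2)+cosφ1·cosφ2·sin²(Δλ/2)=0.9276076813; c=2·atan2(√a, √(1-a))=2.596762563; dist=6371·c=16543.974 ≈ 16544.0 km; running total=57854.8 km
Leg 5 bearing: y=sinΔλ·cosφ2=-0.51514411, x=cosφ1·sinφ2-sinφ1·cosφ2·cosΔλ=0.05686151; θ=atan2(y, x)=-83.7012° <0 so +360° → 276.2988° ≈ 276.3°
Leg 6: φ1=0.9994820, φ2=-0.9676140, Δφ=-1.9670960, Δλ=2.3418723 rad; a=sin²(Δφ/2)+cosφ1·cosφ2·sin²(Δλ/2)=0.9532604402; c=2·atan2(√a, √(1-a))=2.705764835; dist=6371·c=17238.428 ≈ 17238.4 km; running total=75093.2 km
Leg 6 bearing: y=sinΔλ·cosφ2=0.40682123, x=cosφ1·sinφ2-sinφ1·cosφ2·cosΔλ=-0.11276693; θ=atan2(y, x)=105.4929° ≈ 105.5°
Leg 7: φ1=-0.9676140, φ2=-1.2416883, Δφ=-0.2740743, Δλ=0.8690605 rad; a=sin²(Δφ/2)+cosφ1·cosφ2·sin²(Δλ/2)=0.0511548448; c=2·atan2(√a, √(1-a))=0.456296954; dist=6371·c=2907.068 ≈ 2907.1 km; running total=78000.3 km
Leg 7 bearing: y=sinΔλ·cosφ2=0.24683448, x=cosφ1·sinφ2-sinφ1·cosφ2·cosΔλ=-0.36499979; θ=atan2(y, x)=145.9311° ≈ 145.9°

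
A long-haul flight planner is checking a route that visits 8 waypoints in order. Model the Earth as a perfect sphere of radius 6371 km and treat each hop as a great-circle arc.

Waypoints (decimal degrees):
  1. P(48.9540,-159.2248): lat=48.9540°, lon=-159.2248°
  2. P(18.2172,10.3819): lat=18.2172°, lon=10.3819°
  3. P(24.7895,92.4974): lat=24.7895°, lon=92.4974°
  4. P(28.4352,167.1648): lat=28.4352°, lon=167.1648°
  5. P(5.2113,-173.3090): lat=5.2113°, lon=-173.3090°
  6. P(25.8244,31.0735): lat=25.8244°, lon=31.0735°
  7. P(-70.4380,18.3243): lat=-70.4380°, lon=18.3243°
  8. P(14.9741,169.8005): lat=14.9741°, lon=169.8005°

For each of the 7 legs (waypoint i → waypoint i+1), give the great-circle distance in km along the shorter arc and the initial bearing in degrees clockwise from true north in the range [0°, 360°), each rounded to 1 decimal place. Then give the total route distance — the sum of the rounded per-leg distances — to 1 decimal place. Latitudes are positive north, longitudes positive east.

Leg 1: φ1=0.8544085, φ2=0.3179501, Δφ=-0.5364584, Δλ=2.9601953 rad; a=sin²(Δφ/2)+cosφ1·cosφ2·sin²(Δλ/2)=0.6888723794; c=2·atan2(√a, √(1-a))=1.958155706; dist=6371·c=12475.410 ≈ 12475.4 km; running total=12475.4 km
Leg 1 bearing: y=sinΔλ·cosφ2=0.17136196, x=cosφ1·sinφ2-sinφ1·cosφ2·cosΔλ=0.90991427; θ=atan2(y, x)=10.6655° ≈ 10.7°
Leg 2: φ1=0.3179501, φ2=0.4326584, Δφ=0.1147083, Δλ=1.4331858 rad; a=sin²(Δφ/2)+cosφ1·cosφ2·sin²(Δλ/2)=0.3753142452; c=2·atan2(√a, √(1-a))=1.318765119; dist=6371·c=8401.853 ≈ 8401.9 km; running total=20877.3 km
Leg 2 bearing: y=sinΔλ·cosφ2=0.89927203, x=cosφ1·sinφ2-sinφ1·cosφ2·cosΔλ=0.35933782; θ=atan2(y, x)=68.2190° ≈ 68.2°
Leg 3: φ1=0.4326584, φ2=0.4962879, Δφ=0.0636295, Δλ=1.3031920 rad; a=sin²(Δφ/2)+cosφ1·cosφ2·sin²(Δλ/2)=0.2946279221; c=2·atan2(√a, √(1-a))=1.147526231; dist=6371·c=7310.890 ≈ 7310.9 km; running total=28188.2 km
Leg 3 bearing: y=sinΔλ·cosφ2=0.84805739, x=cosφ1·sinφ2-sinφ1·cosφ2·cosΔλ=0.33479532; θ=atan2(y, x)=68.4569° ≈ 68.5°
Leg 4: φ1=0.4962879, φ2=0.0909543, Δφ=-0.4053335, Δλ=-5.9423888 rad; a=sin²(Δφ/2)+cosφ1·cosφ2·sin²(Δλ/2)=0.0656964492; c=2·atan2(√a, √(1-a))=0.518412059; dist=6371·c=3302.803 ≈ 3302.8 km; running total=31491.0 km
Leg 4 bearing: y=sinΔλ·cosφ2=0.33285630, x=cosφ1·sinφ2-sinφ1·cosφ2·cosΔλ=-0.36705366; θ=atan2(y, x)=137.7972° ≈ 137.8°
Leg 5: φ1=0.0909543, φ2=0.4507208, Δφ=0.3597665, Δλ=3.5671476 rad; a=sin²(Δφ/2)+cosφ1·cosφ2·sin²(Δλ/2)=0.8884474973; c=2·atan2(√a, √(1-a))=2.460515553; dist=6371·c=15675.945 ≈ 15675.9 km; running total=47166.9 km
Leg 5 bearing: y=sinΔλ·cosφ2=-0.37159868, x=cosφ1·sinφ2-sinφ1·cosφ2·cosΔλ=0.50828003; θ=atan2(y, x)=-36.1702° <0 so +360° → 323.8298° ≈ 323.8°
Leg 6: φ1=0.4507208, φ2=-1.2293750, Δφ=-1.6800958, Δλ=-0.2225155 rad; a=sin²(Δφ/2)+cosφ1·cosφ2·sin²(Δλ/2)=0.5582563117; c=2·atan2(√a, √(1-a))=1.687574187; dist=6371·c=10751.535 ≈ 10751.5 km; running total=57918.4 km
Leg 6 bearing: y=sinΔλ·cosφ2=-0.07389083, x=cosφ1·sinφ2-sinφ1·cosφ2·cosΔλ=-0.99043675; θ=atan2(y, x)=-175.7334° <0 so +360° → 184.2666° ≈ 184.3°
Leg 7: φ1=-1.2293750, φ2=0.2613473, Δφ=1.4907224, Δλ=2.6437584 rad; a=sin²(Δφ/2)+cosφ1·cosφ2·sin²(Δλ/2)=0.7638319001; c=2·atan2(√a, √(1-a))=2.126644296; dist=6371·c=13548.851 ≈ 13548.9 km; running total=71467.3 km
Leg 7 bearing: y=sinΔλ·cosφ2=0.46130836, x=cosφ1·sinφ2-sinφ1·cosφ2·cosΔλ=-0.71327800; θ=atan2(y, x)=147.1075° ≈ 147.1°

Leg 1: dist=12475.4 km, bearing=10.7°
Leg 2: dist=8401.9 km, bearing=68.2°
Leg 3: dist=7310.9 km, bearing=68.5°
Leg 4: dist=3302.8 km, bearing=137.8°
Leg 5: dist=15675.9 km, bearing=323.8°
Leg 6: dist=10751.5 km, bearing=184.3°
Leg 7: dist=13548.9 km, bearing=147.1°
Total: 71467.3 km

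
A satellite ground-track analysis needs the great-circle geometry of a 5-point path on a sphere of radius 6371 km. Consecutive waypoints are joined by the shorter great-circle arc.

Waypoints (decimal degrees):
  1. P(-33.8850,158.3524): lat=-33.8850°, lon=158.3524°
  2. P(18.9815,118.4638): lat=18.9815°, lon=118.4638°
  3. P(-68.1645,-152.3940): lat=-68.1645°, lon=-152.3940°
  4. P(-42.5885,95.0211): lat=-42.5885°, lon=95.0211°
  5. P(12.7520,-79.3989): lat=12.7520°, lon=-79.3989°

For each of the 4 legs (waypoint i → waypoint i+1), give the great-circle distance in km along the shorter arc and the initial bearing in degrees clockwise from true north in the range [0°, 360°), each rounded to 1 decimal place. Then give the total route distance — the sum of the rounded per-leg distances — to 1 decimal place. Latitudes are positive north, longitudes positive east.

Leg 1: φ1=-0.5914048, φ2=0.3312897, Δφ=0.9226945, Δλ=-0.6961874 rad; a=sin²(Δφ/2)+cosφ1·cosφ2·sin²(Δλ/2)=0.2895024923; c=2·atan2(√a, √(1-a))=1.136254322; dist=6371·c=7239.076 ≈ 7239.1 km; running total=7239.1 km
Leg 1 bearing: y=sinΔλ·cosφ2=-0.60642559, x=cosφ1·sinφ2-sinφ1·cosφ2·cosΔλ=0.67454518; θ=atan2(y, x)=-41.9560° <0 so +360° → 318.0440° ≈ 318.0°
Leg 2: φ1=0.3312897, φ2=-1.1896950, Δφ=-1.5209846, Δλ=-4.7273604 rad; a=sin²(Δφ/2)+cosφ1·cosφ2·sin²(Δλ/2)=0.6483307557; c=2·atan2(√a, √(1-a))=1.871991211; dist=6371·c=11926.456 ≈ 11926.5 km; running total=19165.6 km
Leg 2 bearing: y=sinΔλ·cosφ2=0.37190136, x=cosφ1·sinφ2-sinφ1·cosφ2·cosΔλ=-0.87959157; θ=atan2(y, x)=157.0808° ≈ 157.1°
Leg 3: φ1=-1.1896950, φ2=-0.7433095, Δφ=0.4463854, Δλ=4.3182081 rad; a=sin²(Δφ/2)+cosφ1·cosφ2·sin²(Δλ/2)=0.2384954101; c=2·atan2(√a, √(1-a))=1.020418639; dist=6371·c=6501.087 ≈ 6501.1 km; running total=25666.7 km
Leg 3 bearing: y=sinΔλ·cosφ2=-0.67977230, x=cosφ1·sinφ2-sinφ1·cosφ2·cosΔλ=-0.51417022; θ=atan2(y, x)=-127.1033° <0 so +360° → 232.8967° ≈ 232.9°
Leg 4: φ1=-0.7433095, φ2=0.2225644, Δφ=0.9658739, Δλ=-3.0442033 rad; a=sin²(Δφ/2)+cosφ1·cosφ2·sin²(Δλ/2)=0.9320230106; c=2·atan2(√a, √(1-a))=2.614048582; dist=6371·c=16654.104 ≈ 16654.1 km; running total=42320.8 km
Leg 4 bearing: y=sinΔλ·cosφ2=-0.09483714, x=cosφ1·sinφ2-sinφ1·cosφ2·cosΔλ=-0.49439902; θ=atan2(y, x)=-169.1413° <0 so +360° → 190.8587° ≈ 190.9°

Leg 1: dist=7239.1 km, bearing=318.0°
Leg 2: dist=11926.5 km, bearing=157.1°
Leg 3: dist=6501.1 km, bearing=232.9°
Leg 4: dist=16654.1 km, bearing=190.9°
Total: 42320.8 km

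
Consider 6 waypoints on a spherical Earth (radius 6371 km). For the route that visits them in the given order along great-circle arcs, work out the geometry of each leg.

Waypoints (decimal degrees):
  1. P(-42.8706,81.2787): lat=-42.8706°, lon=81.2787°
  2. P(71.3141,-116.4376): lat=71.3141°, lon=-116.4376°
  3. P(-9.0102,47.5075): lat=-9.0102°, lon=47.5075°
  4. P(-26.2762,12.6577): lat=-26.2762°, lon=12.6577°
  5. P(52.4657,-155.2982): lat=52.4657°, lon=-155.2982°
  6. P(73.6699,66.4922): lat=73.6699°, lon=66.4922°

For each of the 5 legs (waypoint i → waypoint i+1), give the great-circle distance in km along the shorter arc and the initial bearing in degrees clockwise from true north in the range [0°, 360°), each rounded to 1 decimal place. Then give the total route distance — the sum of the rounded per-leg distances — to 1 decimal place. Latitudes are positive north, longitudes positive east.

Leg 1: φ1=-0.7482331, φ2=1.2446658, Δφ=1.9928990, Δλ=-3.4508004 rad; a=sin²(Δφ/2)+cosφ1·cosφ2·sin²(Δλ/2)=0.9340758153; c=2·atan2(√a, √(1-a))=2.622262122; dist=6371·c=16706.432 ≈ 16706.4 km; running total=16706.4 km
Leg 1 bearing: y=sinΔλ·cosφ2=0.09749290, x=cosφ1·sinφ2-sinφ1·cosφ2·cosΔλ=0.48662910; θ=atan2(y, x)=11.3288° ≈ 11.3°
Leg 2: φ1=1.2446658, φ2=-0.1572577, Δφ=-1.4019235, Δλ=2.8613818 rad; a=sin²(Δφ/2)+cosφ1·cosφ2·sin²(Δλ/2)=0.7262201192; c=2·atan2(√a, √(1-a))=2.040296096; dist=6371·c=12998.726 ≈ 12998.7 km; running total=29705.1 km
Leg 2 bearing: y=sinΔλ·cosφ2=0.27314570, x=cosφ1·sinφ2-sinφ1·cosφ2·cosΔλ=0.84893419; θ=atan2(y, x)=17.8356° ≈ 17.8°
Leg 3: φ1=-0.1572577, φ2=-0.4586062, Δφ=-0.3013485, Δλ=-0.6082438 rad; a=sin²(Δφ/2)+cosφ1·cosφ2·sin²(Δλ/2)=0.1019468999; c=2·atan2(√a, √(1-a))=0.649962983; dist=6371·c=4140.914 ≈ 4140.9 km; running total=33846.0 km
Leg 3 bearing: y=sinΔλ·cosφ2=-0.51238174, x=cosφ1·sinφ2-sinφ1·cosφ2·cosΔλ=-0.32199358; θ=atan2(y, x)=-122.1463° <0 so +360° → 237.8537° ≈ 237.9°
Leg 4: φ1=-0.4586062, φ2=0.9156992, Δφ=1.3743054, Δλ=-2.9313835 rad; a=sin²(Δφ/2)+cosφ1·cosφ2·sin²(Δλ/2)=0.9426570336; c=2·atan2(√a, √(1-a))=2.657965327; dist=6371·c=16933.897 ≈ 16933.9 km; running total=50779.9 km
Leg 4 bearing: y=sinΔλ·cosφ2=-0.12712598, x=cosφ1·sinφ2-sinφ1·cosφ2·cosΔλ=0.44727842; θ=atan2(y, x)=-15.8663° <0 so +360° → 344.1337° ≈ 344.1°
Leg 5: φ1=0.9156992, φ2=1.2857823, Δφ=0.3700831, Δλ=3.8709727 rad; a=sin²(Δφ/2)+cosφ1·cosφ2·sin²(Δλ/2)=0.1833605077; c=2·atan2(√a, √(1-a))=0.885013589; dist=6371·c=5638.422 ≈ 5638.4 km; running total=56418.3 km
Leg 5 bearing: y=sinΔλ·cosφ2=-0.18737441, x=cosφ1·sinφ2-sinφ1·cosφ2·cosΔλ=0.75089850; θ=atan2(y, x)=-14.0111° <0 so +360° → 345.9889° ≈ 346.0°

Leg 1: dist=16706.4 km, bearing=11.3°
Leg 2: dist=12998.7 km, bearing=17.8°
Leg 3: dist=4140.9 km, bearing=237.9°
Leg 4: dist=16933.9 km, bearing=344.1°
Leg 5: dist=5638.4 km, bearing=346.0°
Total: 56418.3 km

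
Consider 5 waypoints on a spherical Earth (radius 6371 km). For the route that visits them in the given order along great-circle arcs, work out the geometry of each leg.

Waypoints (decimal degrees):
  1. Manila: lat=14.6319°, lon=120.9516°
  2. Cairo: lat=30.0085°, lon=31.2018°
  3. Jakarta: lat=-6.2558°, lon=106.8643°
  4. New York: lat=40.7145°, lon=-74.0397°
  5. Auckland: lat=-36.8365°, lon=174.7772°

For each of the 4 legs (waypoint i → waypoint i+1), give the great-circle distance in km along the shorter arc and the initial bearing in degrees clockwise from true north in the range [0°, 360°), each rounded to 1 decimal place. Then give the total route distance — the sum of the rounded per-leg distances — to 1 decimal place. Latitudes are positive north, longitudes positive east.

Leg 1: φ1=0.2553748, φ2=0.5237471, Δφ=0.2683723, Δλ=-1.5664295 rad; a=sin²(Δφ/2)+cosφ1·cosφ2·sin²(Δλ/2)=0.4350023489; c=2·atan2(√a, √(1-a))=1.440432085; dist=6371·c=9176.993 ≈ 9177.0 km; running total=9177.0 km
Leg 1 bearing: y=sinΔλ·cosφ2=-0.86594296, x=cosφ1·sinφ2-sinφ1·cosφ2·cosΔλ=0.48295342; θ=atan2(y, x)=-60.8507° <0 so +360° → 299.1493° ≈ 299.1°
Leg 2: φ1=0.5237471, φ2=-0.1091843, Δφ=-0.6329314, Δλ=1.3205597 rad; a=sin²(Δφ/2)+cosφ1·cosφ2·sin²(Δλ/2)=0.4206682049; c=2·atan2(√a, √(1-a))=1.411459377; dist=6371·c=8992.408 ≈ 8992.4 km; running total=18169.4 km
Leg 2 bearing: y=sinΔλ·cosφ2=0.96308464, x=cosφ1·sinφ2-sinφ1·cosφ2·cosΔλ=-0.21747147; θ=atan2(y, x)=102.7244° ≈ 102.7°
Leg 3: φ1=-0.1091843, φ2=0.7106021, Δφ=0.8197864, Δλ=-3.1573704 rad; a=sin²(Δφ/2)+cosφ1·cosφ2·sin²(Δλ/2)=0.9122202360; c=2·atan2(√a, √(1-a))=2.540009158; dist=6371·c=16182.398 ≈ 16182.4 km; running total=34351.8 km
Leg 3 bearing: y=sinΔλ·cosφ2=0.01195857, x=cosφ1·sinφ2-sinφ1·cosφ2·cosΔλ=0.56582232; θ=atan2(y, x)=1.2108° ≈ 1.2°
Leg 4: φ1=0.7106021, φ2=-0.6429182, Δφ=-1.3535203, Δλ=4.3426741 rad; a=sin²(Δφ/2)+cosφ1·cosφ2·sin²(Δλ/2)=0.8051395751; c=2·atan2(√a, √(1-a))=2.227209249; dist=6371·c=14189.550 ≈ 14189.6 km; running total=48541.4 km
Leg 4 bearing: y=sinΔλ·cosφ2=-0.74627032, x=cosφ1·sinφ2-sinφ1·cosφ2·cosΔλ=-0.26578180; θ=atan2(y, x)=-109.6032° <0 so +360° → 250.3968° ≈ 250.4°

Leg 1: dist=9177.0 km, bearing=299.1°
Leg 2: dist=8992.4 km, bearing=102.7°
Leg 3: dist=16182.4 km, bearing=1.2°
Leg 4: dist=14189.6 km, bearing=250.4°
Total: 48541.4 km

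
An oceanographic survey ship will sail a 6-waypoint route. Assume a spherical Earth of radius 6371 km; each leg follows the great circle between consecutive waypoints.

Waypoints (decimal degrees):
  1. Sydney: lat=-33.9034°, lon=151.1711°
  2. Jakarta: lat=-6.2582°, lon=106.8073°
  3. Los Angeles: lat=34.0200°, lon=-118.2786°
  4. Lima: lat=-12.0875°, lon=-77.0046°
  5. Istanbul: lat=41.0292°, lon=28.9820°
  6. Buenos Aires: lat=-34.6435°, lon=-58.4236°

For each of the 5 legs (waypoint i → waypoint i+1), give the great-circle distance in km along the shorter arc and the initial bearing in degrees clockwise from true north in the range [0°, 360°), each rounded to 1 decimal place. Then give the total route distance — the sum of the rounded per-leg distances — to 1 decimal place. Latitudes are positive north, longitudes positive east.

Leg 1: φ1=-0.5917260, φ2=-0.1092262, Δφ=0.4824998, Δλ=-0.7742944 rad; a=sin²(Δφ/2)+cosφ1·cosφ2·sin²(Δλ/2)=0.1746835466; c=2·atan2(√a, √(1-a))=0.862378749; dist=6371·c=5494.215 ≈ 5494.2 km; running total=5494.2 km
Leg 1 bearing: y=sinΔλ·cosφ2=-0.69504501, x=cosφ1·sinφ2-sinφ1·cosφ2·cosΔλ=0.30592361; θ=atan2(y, x)=-66.2433° <0 so +360° → 293.7567° ≈ 293.8°
Leg 2: φ1=-0.1092262, φ2=0.5937610, Δφ=0.7029872, Δλ=-3.9284901 rad; a=sin²(Δφ/2)+cosφ1·cosφ2·sin²(Δλ/2)=0.8213510096; c=2·atan2(√a, √(1-a))=2.268816302; dist=6371·c=14454.629 ≈ 14454.6 km; running total=19948.8 km
Leg 2 bearing: y=sinΔλ·cosφ2=0.58695804, x=cosφ1·sinφ2-sinφ1·cosφ2·cosΔλ=0.49235594; θ=atan2(y, x)=50.0092° ≈ 50.0°
Leg 3: φ1=0.5937610, φ2=-0.2109667, Δφ=-0.8047277, Δλ=0.7203672 rad; a=sin²(Δφ/2)+cosφ1·cosφ2·sin²(Δλ/2)=0.2540208968; c=2·atan2(√a, √(1-a))=1.056458787; dist=6371·c=6730.699 ≈ 6730.7 km; running total=26679.5 km
Leg 3 bearing: y=sinΔλ·cosφ2=0.64503531, x=cosφ1·sinφ2-sinφ1·cosφ2·cosΔλ=-0.58472777; θ=atan2(y, x)=132.1925° ≈ 132.2°
Leg 4: φ1=-0.2109667, φ2=0.7160946, Δφ=0.9270613, Δλ=1.8498151 rad; a=sin²(Δφ/2)+cosφ1·cosφ2·sin²(Δλ/2)=0.6703103670; c=2·atan2(√a, √(1-a))=1.918373360; dist=6371·c=12221.957 ≈ 12222.0 km; running total=38901.5 km
Leg 4 bearing: y=sinΔλ·cosφ2=0.72520053, x=cosφ1·sinφ2-sinφ1·cosφ2·cosΔλ=0.59838258; θ=atan2(y, x)=50.4730° ≈ 50.5°
Leg 5: φ1=0.7160946, φ2=-0.6046431, Δφ=-1.3207378, Δλ=-1.5255155 rad; a=sin²(Δφ/2)+cosφ1·cosφ2·sin²(Δλ/2)=0.6725372767; c=2·atan2(√a, √(1-a))=1.923114543; dist=6371·c=12252.163 ≈ 12252.2 km; running total=51153.7 km
Leg 5 bearing: y=sinΔλ·cosφ2=-0.82186174, x=cosφ1·sinφ2-sinφ1·cosφ2·cosΔλ=-0.45328449; θ=atan2(y, x)=-118.8782° <0 so +360° → 241.1218° ≈ 241.1°

Leg 1: dist=5494.2 km, bearing=293.8°
Leg 2: dist=14454.6 km, bearing=50.0°
Leg 3: dist=6730.7 km, bearing=132.2°
Leg 4: dist=12222.0 km, bearing=50.5°
Leg 5: dist=12252.2 km, bearing=241.1°
Total: 51153.7 km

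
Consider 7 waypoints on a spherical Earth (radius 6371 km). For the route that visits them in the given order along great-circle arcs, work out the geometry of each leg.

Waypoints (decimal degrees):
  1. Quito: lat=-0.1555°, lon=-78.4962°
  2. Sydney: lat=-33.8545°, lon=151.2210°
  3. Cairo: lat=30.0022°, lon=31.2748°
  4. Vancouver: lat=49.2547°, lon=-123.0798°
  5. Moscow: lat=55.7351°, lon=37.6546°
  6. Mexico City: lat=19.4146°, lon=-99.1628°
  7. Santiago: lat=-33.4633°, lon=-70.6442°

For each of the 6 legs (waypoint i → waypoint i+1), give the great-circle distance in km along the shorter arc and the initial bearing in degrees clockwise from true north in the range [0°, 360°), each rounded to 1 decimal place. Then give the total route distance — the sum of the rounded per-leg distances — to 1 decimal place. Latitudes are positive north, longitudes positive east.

Leg 1: φ1=-0.0027140, φ2=-0.5908725, Δφ=-0.5881585, Δλ=4.0093215 rad; a=sin²(Δφ/2)+cosφ1·cosφ2·sin²(Δλ/2)=0.7677128564; c=2·atan2(√a, √(1-a))=2.135808045; dist=6371·c=13607.233 ≈ 13607.2 km; running total=13607.2 km
Leg 1 bearing: y=sinΔλ·cosφ2=-0.63352290, x=cosφ1·sinφ2-sinφ1·cosφ2·cosΔλ=-0.55854099; θ=atan2(y, x)=-131.4008° <0 so +360° → 228.5992° ≈ 228.6°
Leg 2: φ1=-0.5908725, φ2=0.5236372, Δφ=1.1145097, Δλ=-2.0934561 rad; a=sin²(Δφ/2)+cosφ1·cosφ2·sin²(Δλ/2)=0.8187830028; c=2·atan2(√a, √(1-a))=2.262131038; dist=6371·c=14412.037 ≈ 14412.0 km; running total=28019.2 km
Leg 2 bearing: y=sinΔλ·cosφ2=-0.75038963, x=cosφ1·sinφ2-sinφ1·cosφ2·cosΔλ=0.17442763; θ=atan2(y, x)=-76.9140° <0 so +360° → 283.0860° ≈ 283.1°
Leg 3: φ1=0.5236372, φ2=0.8596567, Δφ=0.3360195, Δλ=-2.6939960 rad; a=sin²(Δφ/2)+cosφ1·cosφ2·sin²(Δλ/2)=0.5653619178; c=2·atan2(√a, √(1-a))=1.701895372; dist=6371·c=10842.775 ≈ 10842.8 km; running total=38862.0 km
Leg 3 bearing: y=sinΔλ·cosφ2=-0.28248766, x=cosφ1·sinφ2-sinφ1·cosφ2·cosΔλ=0.95032205; θ=atan2(y, x)=-16.5548° <0 so +360° → 343.4452° ≈ 343.4°
Leg 4: φ1=0.8596567, φ2=0.9727610, Δφ=0.1131043, Δλ=2.8053445 rad; a=sin²(Δφ/2)+cosφ1·cosφ2·sin²(Δλ/2)=0.3603868268; c=2·atan2(√a, √(1-a))=1.287808012; dist=6371·c=8204.625 ≈ 8204.6 km; running total=47066.6 km
Leg 4 bearing: y=sinΔλ·cosφ2=0.18576710, x=cosφ1·sinφ2-sinφ1·cosφ2·cosΔλ=0.94208451; θ=atan2(y, x)=11.1549° ≈ 11.2°
Leg 5: φ1=0.9727610, φ2=0.3388487, Δφ=-0.6339123, Δλ=-2.3879141 rad; a=sin²(Δφ/2)+cosφ1·cosφ2·sin²(Δλ/2)=0.5562428387; c=2·atan2(√a, √(1-a))=1.683520579; dist=6371·c=10725.710 ≈ 10725.7 km; running total=57792.3 km
Leg 5 bearing: y=sinΔλ·cosφ2=-0.64541356, x=cosφ1·sinφ2-sinφ1·cosφ2·cosΔλ=0.75550533; θ=atan2(y, x)=-40.5066° <0 so +360° → 319.4934° ≈ 319.5°
Leg 6: φ1=0.3388487, φ2=-0.5840448, Δφ=-0.9228935, Δλ=0.4977435 rad; a=sin²(Δφ/2)+cosφ1·cosφ2·sin²(Δλ/2)=0.2459766732; c=2·atan2(√a, √(1-a))=1.037880884; dist=6371·c=6612.339 ≈ 6612.3 km; running total=64404.6 km
Leg 6 bearing: y=sinΔλ·cosφ2=0.39830252, x=cosφ1·sinφ2-sinφ1·cosφ2·cosΔλ=-0.76370394; θ=atan2(y, x)=152.4561° ≈ 152.5°

Leg 1: dist=13607.2 km, bearing=228.6°
Leg 2: dist=14412.0 km, bearing=283.1°
Leg 3: dist=10842.8 km, bearing=343.4°
Leg 4: dist=8204.6 km, bearing=11.2°
Leg 5: dist=10725.7 km, bearing=319.5°
Leg 6: dist=6612.3 km, bearing=152.5°
Total: 64404.6 km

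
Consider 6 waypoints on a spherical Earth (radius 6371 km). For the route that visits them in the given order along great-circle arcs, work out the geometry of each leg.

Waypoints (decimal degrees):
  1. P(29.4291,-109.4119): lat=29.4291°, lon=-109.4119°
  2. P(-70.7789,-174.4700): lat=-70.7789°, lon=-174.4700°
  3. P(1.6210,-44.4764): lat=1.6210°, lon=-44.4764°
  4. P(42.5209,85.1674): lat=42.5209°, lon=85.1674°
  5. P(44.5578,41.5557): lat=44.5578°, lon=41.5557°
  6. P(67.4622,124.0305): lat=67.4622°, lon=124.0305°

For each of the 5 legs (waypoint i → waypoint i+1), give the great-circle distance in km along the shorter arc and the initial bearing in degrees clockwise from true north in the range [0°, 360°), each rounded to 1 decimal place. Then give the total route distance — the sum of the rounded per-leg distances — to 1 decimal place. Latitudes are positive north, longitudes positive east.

Leg 1: dist=12238.4 km, bearing=198.5°
Leg 2: dist=11539.9 km, bearing=128.0°
Leg 3: dist=12987.9 km, bearing=39.5°
Leg 4: dist=3480.6 km, bearing=288.9°
Leg 5: dist=5210.4 km, bearing=31.4°
Total: 45457.2 km

Leg 1: φ1=0.5136347, φ2=-1.2353248, Δφ=-1.7489595, Δλ=-1.1354781 rad; a=sin²(Δφ/2)+cosφ1·cosφ2·sin²(Δλ/2)=0.6715203614; c=2·atan2(√a, √(1-a))=1.920948470; dist=6371·c=12238.363 ≈ 12238.4 km; running total=12238.4 km
Leg 1 bearing: y=sinΔλ·cosφ2=-0.29851051, x=cosφ1·sinφ2-sinφ1·cosφ2·cosΔλ=-0.89062592; θ=atan2(y, x)=-161.4704° <0 so +360° → 198.5296° ≈ 198.5°
Leg 2: φ1=-1.2353248, φ2=0.0282918, Δφ=1.2636166, Δλ=2.2688163 rad; a=sin²(Δφ/2)+cosφ1·cosφ2·sin²(Δλ/2)=0.6191065990; c=2·atan2(√a, √(1-a))=1.811321998; dist=6371·c=11539.932 ≈ 11539.9 km; running total=23778.3 km
Leg 2 bearing: y=sinΔλ·cosφ2=0.76580965, x=cosφ1·sinφ2-sinφ1·cosφ2·cosΔλ=-0.59731905; θ=atan2(y, x)=127.9537° ≈ 128.0°
Leg 3: φ1=0.0282918, φ2=0.7421297, Δφ=0.7138379, Δλ=2.2627112 rad; a=sin²(Δφ/2)+cosφ1·cosφ2·sin²(Δλ/2)=0.7254641213; c=2·atan2(√a, √(1-a))=2.038601371; dist=6371·c=12987.929 ≈ 12987.9 km; running total=36766.2 km
Leg 3 bearing: y=sinΔλ·cosφ2=0.56753272, x=cosφ1·sinφ2-sinφ1·cosφ2·cosΔλ=0.68889065; θ=atan2(y, x)=39.4829° ≈ 39.5°
Leg 4: φ1=0.7421297, φ2=0.7776803, Δφ=0.0355506, Δλ=-0.7611678 rad; a=sin²(Δφ/2)+cosφ1·cosφ2·sin²(Δλ/2)=0.0727807147; c=2·atan2(√a, √(1-a))=0.546327051; dist=6371·c=3480.6496 ≈ 3480.6 km; running total=40246.8 km
Leg 4 bearing: y=sinΔλ·cosφ2=-0.49148894, x=cosφ1·sinφ2-sinφ1·cosφ2·cosΔλ=0.16844390; θ=atan2(y, x)=-71.0823° <0 so +360° → 288.9177° ≈ 288.9°
Leg 5: φ1=0.7776803, φ2=1.1774375, Δφ=0.3997572, Δλ=1.4394568 rad; a=sin²(Δφ/2)+cosφ1·cosφ2·sin²(Δλ/2)=0.1580948430; c=2·atan2(√a, √(1-a))=0.817824343; dist=6371·c=5210.359 ≈ 5210.4 km; running total=45457.2 km
Leg 5 bearing: y=sinΔλ·cosφ2=0.37999170, x=cosφ1·sinφ2-sinφ1·cosφ2·cosΔλ=0.62290430; θ=atan2(y, x)=31.3845° ≈ 31.4°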